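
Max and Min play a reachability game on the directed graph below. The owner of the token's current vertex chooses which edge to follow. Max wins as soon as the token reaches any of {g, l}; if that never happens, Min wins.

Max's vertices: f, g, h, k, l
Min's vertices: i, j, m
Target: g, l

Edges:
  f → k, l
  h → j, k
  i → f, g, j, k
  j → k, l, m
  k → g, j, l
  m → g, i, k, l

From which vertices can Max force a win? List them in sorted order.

A0 = {g, l}
A1: add {f, k} — f (Max) has f→l; k (Max) has k→g.
A2: add {h} — h (Max) has h→k.
A3 = A2; e.g. i (Min) can still go to j. Fixed point.
Max's winning region = {f, g, h, k, l}.

f, g, h, k, l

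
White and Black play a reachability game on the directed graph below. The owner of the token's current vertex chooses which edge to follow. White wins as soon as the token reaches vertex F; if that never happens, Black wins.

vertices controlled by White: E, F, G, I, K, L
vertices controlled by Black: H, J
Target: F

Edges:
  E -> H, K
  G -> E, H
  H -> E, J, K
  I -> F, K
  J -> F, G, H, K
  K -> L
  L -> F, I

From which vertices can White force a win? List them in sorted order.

E, F, G, I, K, L

A0 = {F}
A1: add {I, L} — I (White) has I→F; L (White) has L→F.
A2: add {K} — K (White) has K→L.
A3: add {E} — E (White) has E→K.
A4: add {G} — G (White) has G→E.
A5 = A4; e.g. H (Black) can still go to J. Fixed point.
White's winning region = {E, F, G, I, K, L}.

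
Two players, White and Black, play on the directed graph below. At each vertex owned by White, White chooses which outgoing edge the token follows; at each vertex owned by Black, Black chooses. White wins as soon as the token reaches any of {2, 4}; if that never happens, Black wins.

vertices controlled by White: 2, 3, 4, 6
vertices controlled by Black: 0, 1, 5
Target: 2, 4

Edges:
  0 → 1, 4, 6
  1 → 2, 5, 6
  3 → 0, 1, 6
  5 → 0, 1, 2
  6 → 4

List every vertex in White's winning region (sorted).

A0 = {2, 4}
A1: add {6} — 6 (White) has 6→4.
A2: add {3} — 3 (White) has 3→6.
A3 = A2; e.g. 0 (Black) can still go to 1. Fixed point.
White's winning region = {2, 3, 4, 6}.

2, 3, 4, 6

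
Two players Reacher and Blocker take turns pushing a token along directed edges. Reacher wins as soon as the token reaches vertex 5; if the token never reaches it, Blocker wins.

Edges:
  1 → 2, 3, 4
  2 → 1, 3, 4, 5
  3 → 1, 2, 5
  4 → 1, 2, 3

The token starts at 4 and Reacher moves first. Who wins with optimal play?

Blocker

Track states (vertex, player-to-move).
A0 = {(5,Reacher), (5,Blocker)}
A1: add {(2,Reacher), (3,Reacher)}.
A2 = A1; e.g. (1,Reacher) stays out. (4,Reacher) never enters ⇒ Blocker avoids the target.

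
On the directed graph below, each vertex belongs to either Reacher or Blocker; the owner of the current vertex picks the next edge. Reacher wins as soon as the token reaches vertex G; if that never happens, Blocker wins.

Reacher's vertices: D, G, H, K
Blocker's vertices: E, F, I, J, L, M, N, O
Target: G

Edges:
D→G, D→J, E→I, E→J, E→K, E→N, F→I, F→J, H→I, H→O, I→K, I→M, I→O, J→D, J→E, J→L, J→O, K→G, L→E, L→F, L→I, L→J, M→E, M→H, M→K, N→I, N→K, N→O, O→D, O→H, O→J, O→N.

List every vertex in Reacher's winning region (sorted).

A0 = {G}
A1: add {D, K} — D (Reacher) has D→G; K (Reacher) has K→G.
A2 = A1; e.g. E (Blocker) can still go to I. Fixed point.
Reacher's winning region = {D, G, K}.

D, G, K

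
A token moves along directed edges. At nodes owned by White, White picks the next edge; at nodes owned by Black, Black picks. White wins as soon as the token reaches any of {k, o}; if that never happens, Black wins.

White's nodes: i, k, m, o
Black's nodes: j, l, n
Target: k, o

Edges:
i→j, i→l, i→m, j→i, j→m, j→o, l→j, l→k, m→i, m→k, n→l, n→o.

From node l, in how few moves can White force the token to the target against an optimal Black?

A0 = {k, o}
A1: add {m} — m (White) has m→k.
A2: add {i} — i (White) has i→m.
A3: add {j} — j (Black): all of {i, m, o} already in.
A4: add {l} — l (Black): all of {j, k} already in.
l enters the attractor at level 4, so White can force the target in 4 moves from there.

4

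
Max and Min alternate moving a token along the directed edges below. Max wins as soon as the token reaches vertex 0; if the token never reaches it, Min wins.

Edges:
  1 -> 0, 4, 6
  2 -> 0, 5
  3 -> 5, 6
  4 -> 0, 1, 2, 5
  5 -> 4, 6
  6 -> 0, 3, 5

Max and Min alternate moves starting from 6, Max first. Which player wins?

Track states (vertex, player-to-move).
A0 = {(0,Max), (0,Min)}
A1: add {(1,Max), (2,Max), (4,Max), (6,Max)}.
(6,Max) ∈ A1 ⇒ Max forces the target.

Max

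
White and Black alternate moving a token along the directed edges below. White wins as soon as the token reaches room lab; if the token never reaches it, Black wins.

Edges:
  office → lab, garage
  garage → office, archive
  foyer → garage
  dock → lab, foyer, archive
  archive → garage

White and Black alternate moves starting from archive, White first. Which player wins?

Track states (vertex, player-to-move).
A0 = {(lab,White), (lab,Black)}
A1: add {(office,White), (dock,White)}.
A2 = A1; e.g. (office,Black) stays out. (archive,White) never enters ⇒ Black avoids the target.

Black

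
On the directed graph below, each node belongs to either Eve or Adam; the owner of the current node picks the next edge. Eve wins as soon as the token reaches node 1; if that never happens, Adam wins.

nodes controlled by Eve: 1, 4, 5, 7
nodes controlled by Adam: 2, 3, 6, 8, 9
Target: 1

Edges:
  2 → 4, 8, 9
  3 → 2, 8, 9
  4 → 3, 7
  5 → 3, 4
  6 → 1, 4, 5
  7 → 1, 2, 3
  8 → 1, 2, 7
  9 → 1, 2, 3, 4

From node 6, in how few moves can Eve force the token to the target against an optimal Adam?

4

A0 = {1}
A1: add {7} — 7 (Eve) has 7→1.
A2: add {4} — 4 (Eve) has 4→7.
A3: add {5} — 5 (Eve) has 5→4.
A4: add {6} — 6 (Adam): all of {1, 4, 5} already in.
A5 = A4; e.g. 2 (Adam) can still go to 8. Fixed point.
6 enters the attractor at level 4, so Eve can force the target in 4 moves from there.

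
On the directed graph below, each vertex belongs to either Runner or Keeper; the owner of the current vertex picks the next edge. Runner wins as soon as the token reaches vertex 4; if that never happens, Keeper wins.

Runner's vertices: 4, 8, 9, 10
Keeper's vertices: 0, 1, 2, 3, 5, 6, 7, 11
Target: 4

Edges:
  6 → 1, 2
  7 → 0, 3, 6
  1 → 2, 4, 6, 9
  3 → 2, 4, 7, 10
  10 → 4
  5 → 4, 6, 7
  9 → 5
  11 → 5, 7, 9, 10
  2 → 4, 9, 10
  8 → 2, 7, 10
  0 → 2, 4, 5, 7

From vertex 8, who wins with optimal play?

A0 = {4}
A1: add {10} — 10 (Runner) has 10→4.
A2: add {8} — 8 (Runner) has 8→10.
A3 = A2; e.g. 0 (Keeper) can still go to 2. Fixed point.
8 ∈ A2, so Runner can force the target.

Runner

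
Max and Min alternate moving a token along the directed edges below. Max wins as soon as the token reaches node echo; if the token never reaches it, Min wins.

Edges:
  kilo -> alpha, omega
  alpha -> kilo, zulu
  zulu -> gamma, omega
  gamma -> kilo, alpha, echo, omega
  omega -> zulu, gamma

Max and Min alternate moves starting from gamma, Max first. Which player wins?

Track states (vertex, player-to-move).
A0 = {(echo,Max), (echo,Min)}
A1: add {(gamma,Max)}.
(gamma,Max) ∈ A1 ⇒ Max forces the target.

Max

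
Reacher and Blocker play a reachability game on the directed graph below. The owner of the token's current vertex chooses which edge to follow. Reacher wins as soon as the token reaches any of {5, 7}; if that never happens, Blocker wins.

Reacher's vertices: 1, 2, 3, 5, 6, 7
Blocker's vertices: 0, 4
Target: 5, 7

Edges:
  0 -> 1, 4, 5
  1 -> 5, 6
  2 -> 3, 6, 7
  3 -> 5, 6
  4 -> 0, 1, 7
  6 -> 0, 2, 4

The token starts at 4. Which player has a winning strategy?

Blocker

A0 = {5, 7}
A1: add {1, 2, 3} — 1 (Reacher) has 1→5; 2 (Reacher) has 2→7; 3 (Reacher) has 3→5.
A2: add {6} — 6 (Reacher) has 6→2.
A3 = A2; e.g. 0 (Blocker) can still go to 4. Fixed point.
4 never enters the attractor, so Blocker can avoid the target forever.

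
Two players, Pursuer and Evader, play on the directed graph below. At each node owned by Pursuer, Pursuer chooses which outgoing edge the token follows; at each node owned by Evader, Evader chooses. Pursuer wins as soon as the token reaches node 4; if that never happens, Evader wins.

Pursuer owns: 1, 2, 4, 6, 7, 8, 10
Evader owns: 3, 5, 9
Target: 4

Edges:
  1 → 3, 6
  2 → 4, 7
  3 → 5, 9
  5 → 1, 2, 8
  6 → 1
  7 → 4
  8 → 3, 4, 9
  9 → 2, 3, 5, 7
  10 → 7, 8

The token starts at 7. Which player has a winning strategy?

A0 = {4}
A1: add {2, 7, 8} — 2 (Pursuer) has 2→4; 7 (Pursuer) has 7→4; 8 (Pursuer) has 8→4.
7 ∈ A1, so Pursuer can force the target.

Pursuer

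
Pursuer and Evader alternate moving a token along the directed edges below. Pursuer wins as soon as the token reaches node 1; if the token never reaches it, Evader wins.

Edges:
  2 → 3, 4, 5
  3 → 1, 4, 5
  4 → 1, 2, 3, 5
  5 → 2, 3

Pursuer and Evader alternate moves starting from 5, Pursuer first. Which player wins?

Track states (vertex, player-to-move).
A0 = {(1,Pursuer), (1,Evader)}
A1: add {(3,Pursuer), (4,Pursuer)}.
A2 = A1; e.g. (2,Pursuer) stays out. (5,Pursuer) never enters ⇒ Evader avoids the target.

Evader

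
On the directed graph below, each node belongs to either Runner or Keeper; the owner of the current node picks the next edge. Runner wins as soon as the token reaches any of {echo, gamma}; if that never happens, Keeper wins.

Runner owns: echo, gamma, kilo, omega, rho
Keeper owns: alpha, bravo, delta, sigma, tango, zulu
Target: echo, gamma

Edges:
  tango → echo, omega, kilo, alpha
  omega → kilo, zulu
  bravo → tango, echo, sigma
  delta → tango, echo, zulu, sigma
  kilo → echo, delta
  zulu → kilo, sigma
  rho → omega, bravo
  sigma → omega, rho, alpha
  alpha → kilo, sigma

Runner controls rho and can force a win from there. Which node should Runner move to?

A0 = {echo, gamma}
A1: add {kilo} — kilo (Runner) has kilo→echo.
A2: add {omega} — omega (Runner) has omega→kilo.
A3: add {rho} — rho (Runner) has rho→omega.
A4 = A3; e.g. tango (Keeper) can still go to alpha. Fixed point.
From rho, successor omega is in the attractor (rank 2); the other successor bravo is not.

omega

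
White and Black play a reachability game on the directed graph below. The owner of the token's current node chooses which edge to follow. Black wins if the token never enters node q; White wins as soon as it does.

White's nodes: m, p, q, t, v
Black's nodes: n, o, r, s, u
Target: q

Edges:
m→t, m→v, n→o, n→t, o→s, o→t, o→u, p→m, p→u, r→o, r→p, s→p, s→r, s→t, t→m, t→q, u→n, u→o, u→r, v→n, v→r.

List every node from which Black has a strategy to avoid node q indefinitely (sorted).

A0 = {q}
A1: add {t} — t (White) has t→q.
A2: add {m} — m (White) has m→t.
A3: add {p} — p (White) has p→m.
A4 = A3; e.g. n (Black) can still go to o. Fixed point.
White's attractor = {m, p, q, t}; Black avoids the target exactly from the complement.

n, o, r, s, u, v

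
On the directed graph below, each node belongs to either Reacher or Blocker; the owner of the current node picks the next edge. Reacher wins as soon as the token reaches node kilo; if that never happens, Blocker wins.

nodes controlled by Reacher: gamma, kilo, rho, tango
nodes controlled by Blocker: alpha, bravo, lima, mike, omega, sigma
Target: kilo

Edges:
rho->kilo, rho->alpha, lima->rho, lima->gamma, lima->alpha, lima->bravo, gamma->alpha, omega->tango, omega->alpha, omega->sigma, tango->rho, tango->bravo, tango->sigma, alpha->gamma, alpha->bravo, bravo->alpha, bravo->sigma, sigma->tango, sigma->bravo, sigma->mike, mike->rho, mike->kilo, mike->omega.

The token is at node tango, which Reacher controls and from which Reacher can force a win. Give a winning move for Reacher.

rho

A0 = {kilo}
A1: add {rho} — rho (Reacher) has rho→kilo.
A2: add {tango} — tango (Reacher) has tango→rho.
A3 = A2; e.g. lima (Blocker) can still go to gamma. Fixed point.
From tango, successor rho is in the attractor (rank 1); the other successors bravo, sigma are not.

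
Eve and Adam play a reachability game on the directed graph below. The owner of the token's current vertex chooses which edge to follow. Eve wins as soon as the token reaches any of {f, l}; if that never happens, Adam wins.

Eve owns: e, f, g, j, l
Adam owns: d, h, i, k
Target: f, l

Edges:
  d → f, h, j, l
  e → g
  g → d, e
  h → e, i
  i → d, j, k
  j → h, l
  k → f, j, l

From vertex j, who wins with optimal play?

Eve

A0 = {f, l}
A1: add {j} — j (Eve) has j→l.
j ∈ A1, so Eve can force the target.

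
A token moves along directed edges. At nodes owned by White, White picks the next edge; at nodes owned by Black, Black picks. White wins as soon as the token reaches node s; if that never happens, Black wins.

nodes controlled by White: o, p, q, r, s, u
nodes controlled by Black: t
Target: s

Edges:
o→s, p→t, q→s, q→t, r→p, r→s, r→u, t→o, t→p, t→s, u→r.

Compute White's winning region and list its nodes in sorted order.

A0 = {s}
A1: add {o, q, r} — o (White) has o→s; q (White) has q→s; r (White) has r→s.
A2: add {u} — u (White) has u→r.
A3 = A2; e.g. p (White) has no edge into A2. Fixed point.
White's winning region = {o, q, r, s, u}.

o, q, r, s, u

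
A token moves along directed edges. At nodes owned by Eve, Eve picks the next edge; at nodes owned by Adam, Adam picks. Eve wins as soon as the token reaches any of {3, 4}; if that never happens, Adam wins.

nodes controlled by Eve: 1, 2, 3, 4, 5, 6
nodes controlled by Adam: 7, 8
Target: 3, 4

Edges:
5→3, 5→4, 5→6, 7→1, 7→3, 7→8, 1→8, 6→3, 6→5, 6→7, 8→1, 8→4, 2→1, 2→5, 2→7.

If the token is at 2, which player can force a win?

A0 = {3, 4}
A1: add {5, 6} — 5 (Eve) has 5→3; 6 (Eve) has 6→3.
A2: add {2} — 2 (Eve) has 2→5.
A3 = A2; e.g. 1 (Eve) has no edge into A2. Fixed point.
2 ∈ A2, so Eve can force the target.

Eve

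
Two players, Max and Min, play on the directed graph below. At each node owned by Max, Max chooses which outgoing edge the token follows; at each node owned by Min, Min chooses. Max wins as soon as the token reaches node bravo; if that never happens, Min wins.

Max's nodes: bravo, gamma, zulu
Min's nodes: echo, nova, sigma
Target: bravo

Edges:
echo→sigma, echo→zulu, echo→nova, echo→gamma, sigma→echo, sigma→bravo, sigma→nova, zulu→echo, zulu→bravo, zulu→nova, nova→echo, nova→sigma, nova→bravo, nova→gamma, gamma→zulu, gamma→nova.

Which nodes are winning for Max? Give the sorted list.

A0 = {bravo}
A1: add {zulu} — zulu (Max) has zulu→bravo.
A2: add {gamma} — gamma (Max) has gamma→zulu.
A3 = A2; e.g. echo (Min) can still go to sigma. Fixed point.
Max's winning region = {bravo, gamma, zulu}.

bravo, gamma, zulu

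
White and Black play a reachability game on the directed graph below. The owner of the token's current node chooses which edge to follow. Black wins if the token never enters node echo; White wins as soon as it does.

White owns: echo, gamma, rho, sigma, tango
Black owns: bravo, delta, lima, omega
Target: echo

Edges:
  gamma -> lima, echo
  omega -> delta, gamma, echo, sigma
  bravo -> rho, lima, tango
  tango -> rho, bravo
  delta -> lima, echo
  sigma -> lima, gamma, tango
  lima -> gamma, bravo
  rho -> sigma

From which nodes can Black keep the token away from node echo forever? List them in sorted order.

A0 = {echo}
A1: add {gamma} — gamma (White) has gamma→echo.
A2: add {sigma} — sigma (White) has sigma→gamma.
A3: add {rho} — rho (White) has rho→sigma.
A4: add {tango} — tango (White) has tango→rho.
A5 = A4; e.g. delta (Black) can still go to lima. Fixed point.
White's attractor = {echo, gamma, rho, sigma, tango}; Black avoids the target exactly from the complement.

bravo, delta, lima, omega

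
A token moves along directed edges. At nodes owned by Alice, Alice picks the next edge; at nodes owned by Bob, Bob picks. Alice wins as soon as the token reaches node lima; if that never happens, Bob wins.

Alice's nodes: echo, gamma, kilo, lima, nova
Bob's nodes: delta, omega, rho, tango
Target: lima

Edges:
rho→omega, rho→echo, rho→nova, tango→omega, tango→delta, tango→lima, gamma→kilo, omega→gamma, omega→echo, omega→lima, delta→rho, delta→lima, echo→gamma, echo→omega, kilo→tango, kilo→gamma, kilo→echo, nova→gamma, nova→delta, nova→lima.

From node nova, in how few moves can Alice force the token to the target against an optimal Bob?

A0 = {lima}
A1: add {nova} — nova (Alice) has nova→lima.
A2 = A1; e.g. rho (Bob) can still go to omega. Fixed point.
nova enters the attractor at level 1, so Alice can force the target in 1 move from there.

1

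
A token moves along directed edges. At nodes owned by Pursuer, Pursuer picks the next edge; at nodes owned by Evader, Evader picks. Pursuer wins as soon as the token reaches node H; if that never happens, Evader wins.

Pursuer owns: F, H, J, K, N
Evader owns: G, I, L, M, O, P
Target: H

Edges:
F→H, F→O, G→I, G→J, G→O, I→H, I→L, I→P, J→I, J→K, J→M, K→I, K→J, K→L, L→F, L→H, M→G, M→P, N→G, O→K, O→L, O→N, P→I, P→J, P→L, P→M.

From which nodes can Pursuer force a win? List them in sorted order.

F, H, J, K, L

A0 = {H}
A1: add {F} — F (Pursuer) has F→H.
A2: add {L} — L (Evader): all of {F, H} already in.
A3: add {K} — K (Pursuer) has K→L.
A4: add {J} — J (Pursuer) has J→K.
A5 = A4; e.g. G (Evader) can still go to I. Fixed point.
Pursuer's winning region = {F, H, J, K, L}.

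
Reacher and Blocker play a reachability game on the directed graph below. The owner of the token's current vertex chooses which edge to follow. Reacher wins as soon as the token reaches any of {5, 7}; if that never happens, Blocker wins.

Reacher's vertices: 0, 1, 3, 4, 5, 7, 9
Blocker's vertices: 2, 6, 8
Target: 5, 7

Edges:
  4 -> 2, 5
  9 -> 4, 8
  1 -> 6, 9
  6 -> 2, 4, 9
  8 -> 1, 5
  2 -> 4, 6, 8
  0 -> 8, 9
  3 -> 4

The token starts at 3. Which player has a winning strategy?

A0 = {5, 7}
A1: add {4} — 4 (Reacher) has 4→5.
A2: add {3, 9} — 3 (Reacher) has 3→4; 9 (Reacher) has 9→4.
3 ∈ A2, so Reacher can force the target.

Reacher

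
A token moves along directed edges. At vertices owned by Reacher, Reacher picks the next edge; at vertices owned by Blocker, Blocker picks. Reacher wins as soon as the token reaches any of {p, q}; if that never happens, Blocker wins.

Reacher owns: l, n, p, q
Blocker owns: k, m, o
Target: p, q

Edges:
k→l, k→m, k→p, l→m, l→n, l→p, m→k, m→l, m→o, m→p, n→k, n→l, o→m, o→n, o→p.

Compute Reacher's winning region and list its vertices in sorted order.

A0 = {p, q}
A1: add {l} — l (Reacher) has l→p.
A2: add {n} — n (Reacher) has n→l.
A3 = A2; e.g. k (Blocker) can still go to m. Fixed point.
Reacher's winning region = {l, n, p, q}.

l, n, p, q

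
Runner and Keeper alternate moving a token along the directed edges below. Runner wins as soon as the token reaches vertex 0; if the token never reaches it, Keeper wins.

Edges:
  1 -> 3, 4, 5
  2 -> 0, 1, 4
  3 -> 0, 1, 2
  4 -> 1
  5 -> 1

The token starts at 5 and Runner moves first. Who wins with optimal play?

Keeper

Track states (vertex, player-to-move).
A0 = {(0,Runner), (0,Keeper)}
A1: add {(2,Runner), (3,Runner)}.
A2 = A1; e.g. (1,Runner) stays out. (5,Runner) never enters ⇒ Keeper avoids the target.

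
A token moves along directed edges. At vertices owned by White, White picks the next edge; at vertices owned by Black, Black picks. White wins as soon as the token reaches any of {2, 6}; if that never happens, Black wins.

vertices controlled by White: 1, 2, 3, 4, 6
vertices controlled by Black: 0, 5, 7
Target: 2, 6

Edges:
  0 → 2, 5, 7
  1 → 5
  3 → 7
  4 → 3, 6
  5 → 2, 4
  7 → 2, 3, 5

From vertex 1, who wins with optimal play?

White

A0 = {2, 6}
A1: add {4} — 4 (White) has 4→6.
A2: add {5} — 5 (Black): all of {2, 4} already in.
A3: add {1} — 1 (White) has 1→5.
A4 = A3; e.g. 0 (Black) can still go to 7. Fixed point.
1 ∈ A3, so White can force the target.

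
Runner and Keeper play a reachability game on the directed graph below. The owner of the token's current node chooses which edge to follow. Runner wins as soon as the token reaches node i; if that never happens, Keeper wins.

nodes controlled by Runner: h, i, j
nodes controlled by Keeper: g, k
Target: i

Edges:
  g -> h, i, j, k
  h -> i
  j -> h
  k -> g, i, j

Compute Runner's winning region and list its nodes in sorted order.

h, i, j

A0 = {i}
A1: add {h} — h (Runner) has h→i.
A2: add {j} — j (Runner) has j→h.
A3 = A2; e.g. g (Keeper) can still go to k. Fixed point.
Runner's winning region = {h, i, j}.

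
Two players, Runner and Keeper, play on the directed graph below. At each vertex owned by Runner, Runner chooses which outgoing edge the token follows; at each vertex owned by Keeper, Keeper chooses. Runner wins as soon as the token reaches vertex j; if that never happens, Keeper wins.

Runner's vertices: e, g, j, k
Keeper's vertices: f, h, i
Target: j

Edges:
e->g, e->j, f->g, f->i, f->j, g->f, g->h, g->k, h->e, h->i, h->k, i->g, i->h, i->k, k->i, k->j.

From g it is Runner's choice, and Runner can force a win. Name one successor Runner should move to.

k

A0 = {j}
A1: add {e, k} — e (Runner) has e→j; k (Runner) has k→j.
A2: add {g} — g (Runner) has g→k.
A3 = A2; e.g. f (Keeper) can still go to i. Fixed point.
From g, successor k is in the attractor (rank 1); the other successors f, h are not.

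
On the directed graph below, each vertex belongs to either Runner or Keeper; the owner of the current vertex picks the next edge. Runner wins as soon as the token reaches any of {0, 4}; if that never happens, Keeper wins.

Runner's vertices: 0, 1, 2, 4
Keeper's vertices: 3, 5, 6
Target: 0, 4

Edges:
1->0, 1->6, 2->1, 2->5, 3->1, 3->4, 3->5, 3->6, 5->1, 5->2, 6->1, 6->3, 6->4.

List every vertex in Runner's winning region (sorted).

A0 = {0, 4}
A1: add {1} — 1 (Runner) has 1→0.
A2: add {2} — 2 (Runner) has 2→1.
A3: add {5} — 5 (Keeper): all of {1, 2} already in.
A4 = A3; e.g. 3 (Keeper) can still go to 6. Fixed point.
Runner's winning region = {0, 1, 2, 4, 5}.

0, 1, 2, 4, 5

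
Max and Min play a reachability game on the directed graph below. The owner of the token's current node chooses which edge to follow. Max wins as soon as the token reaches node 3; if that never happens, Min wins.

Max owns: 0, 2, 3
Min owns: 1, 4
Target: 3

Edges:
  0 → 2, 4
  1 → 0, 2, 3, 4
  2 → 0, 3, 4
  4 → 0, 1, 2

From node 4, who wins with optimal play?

Min

A0 = {3}
A1: add {2} — 2 (Max) has 2→3.
A2: add {0} — 0 (Max) has 0→2.
A3 = A2; e.g. 1 (Min) can still go to 4. Fixed point.
4 never enters the attractor, so Min can avoid the target forever.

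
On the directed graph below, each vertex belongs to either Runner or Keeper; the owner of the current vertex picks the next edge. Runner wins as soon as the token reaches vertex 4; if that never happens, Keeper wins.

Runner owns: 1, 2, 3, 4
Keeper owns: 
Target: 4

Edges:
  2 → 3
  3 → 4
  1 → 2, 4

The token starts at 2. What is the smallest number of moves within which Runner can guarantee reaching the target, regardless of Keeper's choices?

A0 = {4}
A1: add {1, 3} — 1 (Runner) has 1→4; 3 (Runner) has 3→4.
A2: add {2} — 2 (Runner) has 2→3.
A2 = all vertices. Fixed point.
2 enters the attractor at level 2, so Runner can force the target in 2 moves from there.

2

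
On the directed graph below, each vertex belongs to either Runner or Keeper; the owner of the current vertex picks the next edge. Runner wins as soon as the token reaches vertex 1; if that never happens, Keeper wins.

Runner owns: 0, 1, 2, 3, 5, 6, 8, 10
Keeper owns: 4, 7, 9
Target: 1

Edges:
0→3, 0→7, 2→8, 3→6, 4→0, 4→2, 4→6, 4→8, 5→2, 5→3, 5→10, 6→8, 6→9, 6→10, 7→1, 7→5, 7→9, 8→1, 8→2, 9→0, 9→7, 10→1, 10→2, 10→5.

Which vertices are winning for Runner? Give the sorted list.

0, 1, 2, 3, 4, 5, 6, 8, 10

A0 = {1}
A1: add {8, 10} — 8 (Runner) has 8→1; 10 (Runner) has 10→1.
A2: add {2, 5, 6} — 2 (Runner) has 2→8; 5 (Runner) has 5→10; 6 (Runner) has 6→8.
A3: add {3} — 3 (Runner) has 3→6.
A4: add {0} — 0 (Runner) has 0→3.
A5: add {4} — 4 (Keeper): all of {0, 2, 6, 8} already in.
A6 = A5; e.g. 7 (Keeper) can still go to 9. Fixed point.
Runner's winning region = {0, 1, 2, 3, 4, 5, 6, 8, 10}.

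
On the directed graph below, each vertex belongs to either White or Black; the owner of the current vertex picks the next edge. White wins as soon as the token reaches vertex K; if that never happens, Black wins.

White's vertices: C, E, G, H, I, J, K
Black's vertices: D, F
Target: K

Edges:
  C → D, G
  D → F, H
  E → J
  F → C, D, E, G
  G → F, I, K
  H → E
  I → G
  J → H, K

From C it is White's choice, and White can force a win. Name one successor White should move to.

G

A0 = {K}
A1: add {G, J} — G (White) has G→K; J (White) has J→K.
A2: add {C, E, I} — C (White) has C→G; E (White) has E→J; I (White) has I→G.
A3: add {H} — H (White) has H→E.
A4 = A3; e.g. D (Black) can still go to F. Fixed point.
From C, successor G is in the attractor (rank 1); the other successor D is not.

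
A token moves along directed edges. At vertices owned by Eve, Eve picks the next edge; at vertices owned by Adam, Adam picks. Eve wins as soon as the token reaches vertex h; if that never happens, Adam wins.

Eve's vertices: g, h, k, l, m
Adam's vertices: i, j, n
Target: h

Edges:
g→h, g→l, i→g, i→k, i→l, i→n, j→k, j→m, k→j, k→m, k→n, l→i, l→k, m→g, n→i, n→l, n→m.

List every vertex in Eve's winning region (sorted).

g, h, j, k, l, m

A0 = {h}
A1: add {g} — g (Eve) has g→h.
A2: add {m} — m (Eve) has m→g.
A3: add {k} — k (Eve) has k→m.
A4: add {j, l} — j (Adam): all of {k, m} already in; l (Eve) has l→k.
A5 = A4; e.g. i (Adam) can still go to n. Fixed point.
Eve's winning region = {g, h, j, k, l, m}.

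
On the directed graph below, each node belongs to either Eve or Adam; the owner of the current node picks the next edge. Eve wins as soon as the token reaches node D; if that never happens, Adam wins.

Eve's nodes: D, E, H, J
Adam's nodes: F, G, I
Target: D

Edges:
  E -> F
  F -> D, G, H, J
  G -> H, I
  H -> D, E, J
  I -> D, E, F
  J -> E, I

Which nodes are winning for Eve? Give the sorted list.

D, H

A0 = {D}
A1: add {H} — H (Eve) has H→D.
A2 = A1; e.g. E (Eve) has no edge into A1. Fixed point.
Eve's winning region = {D, H}.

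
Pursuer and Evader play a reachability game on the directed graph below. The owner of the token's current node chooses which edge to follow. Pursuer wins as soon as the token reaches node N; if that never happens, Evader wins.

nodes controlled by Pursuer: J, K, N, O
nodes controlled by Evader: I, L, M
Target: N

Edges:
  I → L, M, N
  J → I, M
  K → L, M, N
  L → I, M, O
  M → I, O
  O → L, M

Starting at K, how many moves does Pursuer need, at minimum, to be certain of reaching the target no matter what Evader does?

A0 = {N}
A1: add {K} — K (Pursuer) has K→N.
A2 = A1; e.g. I (Evader) can still go to L. Fixed point.
K enters the attractor at level 1, so Pursuer can force the target in 1 move from there.

1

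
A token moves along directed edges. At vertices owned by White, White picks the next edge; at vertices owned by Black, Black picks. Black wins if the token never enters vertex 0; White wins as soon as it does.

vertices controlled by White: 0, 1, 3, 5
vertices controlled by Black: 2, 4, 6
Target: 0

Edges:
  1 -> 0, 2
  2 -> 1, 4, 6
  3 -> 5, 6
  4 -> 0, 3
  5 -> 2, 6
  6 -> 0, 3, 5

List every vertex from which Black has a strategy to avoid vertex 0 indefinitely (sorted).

A0 = {0}
A1: add {1} — 1 (White) has 1→0.
A2 = A1; e.g. 2 (Black) can still go to 4. Fixed point.
White's attractor = {0, 1}; Black avoids the target exactly from the complement.

2, 3, 4, 5, 6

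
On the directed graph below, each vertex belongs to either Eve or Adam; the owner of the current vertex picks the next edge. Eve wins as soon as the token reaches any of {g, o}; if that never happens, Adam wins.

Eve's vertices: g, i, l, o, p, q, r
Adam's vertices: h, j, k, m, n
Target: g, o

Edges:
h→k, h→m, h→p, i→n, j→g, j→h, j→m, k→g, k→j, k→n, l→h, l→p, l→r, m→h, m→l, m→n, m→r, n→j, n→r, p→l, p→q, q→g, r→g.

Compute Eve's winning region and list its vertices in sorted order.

g, l, o, p, q, r

A0 = {g, o}
A1: add {q, r} — q (Eve) has q→g; r (Eve) has r→g.
A2: add {l, p} — l (Eve) has l→r; p (Eve) has p→q.
A3 = A2; e.g. h (Adam) can still go to k. Fixed point.
Eve's winning region = {g, l, o, p, q, r}.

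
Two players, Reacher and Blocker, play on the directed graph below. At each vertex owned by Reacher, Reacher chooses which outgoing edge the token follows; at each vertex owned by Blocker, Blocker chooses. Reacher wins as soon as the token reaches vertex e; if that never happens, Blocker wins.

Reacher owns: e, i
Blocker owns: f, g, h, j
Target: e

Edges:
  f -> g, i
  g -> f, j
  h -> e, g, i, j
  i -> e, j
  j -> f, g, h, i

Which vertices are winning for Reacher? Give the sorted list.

e, i

A0 = {e}
A1: add {i} — i (Reacher) has i→e.
A2 = A1; e.g. f (Blocker) can still go to g. Fixed point.
Reacher's winning region = {e, i}.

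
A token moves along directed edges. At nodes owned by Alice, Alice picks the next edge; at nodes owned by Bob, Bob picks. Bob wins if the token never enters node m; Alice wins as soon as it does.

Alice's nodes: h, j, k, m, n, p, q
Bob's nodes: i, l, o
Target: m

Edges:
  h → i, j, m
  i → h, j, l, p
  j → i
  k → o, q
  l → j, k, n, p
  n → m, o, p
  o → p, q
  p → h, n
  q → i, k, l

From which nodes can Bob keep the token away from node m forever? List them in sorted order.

i, j, k, l, o, q

A0 = {m}
A1: add {h, n} — h (Alice) has h→m; n (Alice) has n→m.
A2: add {p} — p (Alice) has p→h.
A3 = A2; e.g. i (Bob) can still go to j. Fixed point.
Alice's attractor = {h, m, n, p}; Bob avoids the target exactly from the complement.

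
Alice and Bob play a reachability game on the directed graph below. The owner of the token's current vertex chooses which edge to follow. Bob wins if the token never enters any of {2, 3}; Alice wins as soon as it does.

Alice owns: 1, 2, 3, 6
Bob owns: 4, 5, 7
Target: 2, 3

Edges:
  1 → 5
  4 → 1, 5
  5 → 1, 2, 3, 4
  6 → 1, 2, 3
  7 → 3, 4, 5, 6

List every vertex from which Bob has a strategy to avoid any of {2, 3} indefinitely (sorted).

A0 = {2, 3}
A1: add {6} — 6 (Alice) has 6→2.
A2 = A1; e.g. 1 (Alice) has no edge into A1. Fixed point.
Alice's attractor = {2, 3, 6}; Bob avoids the target exactly from the complement.

1, 4, 5, 7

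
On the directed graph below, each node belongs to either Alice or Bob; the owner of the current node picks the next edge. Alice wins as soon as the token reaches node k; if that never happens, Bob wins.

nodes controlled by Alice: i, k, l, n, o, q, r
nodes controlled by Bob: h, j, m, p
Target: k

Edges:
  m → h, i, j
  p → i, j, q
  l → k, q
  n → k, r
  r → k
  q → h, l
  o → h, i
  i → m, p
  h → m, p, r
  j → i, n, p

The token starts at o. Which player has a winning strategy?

A0 = {k}
A1: add {l, n, r} — l (Alice) has l→k; n (Alice) has n→k; r (Alice) has r→k.
A2: add {q} — q (Alice) has q→l.
A3 = A2; e.g. h (Bob) can still go to m. Fixed point.
o never enters the attractor, so Bob can avoid the target forever.

Bob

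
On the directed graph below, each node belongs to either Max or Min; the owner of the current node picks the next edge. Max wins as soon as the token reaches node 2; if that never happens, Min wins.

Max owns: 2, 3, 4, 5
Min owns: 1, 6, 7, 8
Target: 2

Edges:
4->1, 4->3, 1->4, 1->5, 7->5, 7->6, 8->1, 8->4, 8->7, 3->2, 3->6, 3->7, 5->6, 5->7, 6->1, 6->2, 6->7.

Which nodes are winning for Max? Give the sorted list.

A0 = {2}
A1: add {3} — 3 (Max) has 3→2.
A2: add {4} — 4 (Max) has 4→3.
A3 = A2; e.g. 1 (Min) can still go to 5. Fixed point.
Max's winning region = {2, 3, 4}.

2, 3, 4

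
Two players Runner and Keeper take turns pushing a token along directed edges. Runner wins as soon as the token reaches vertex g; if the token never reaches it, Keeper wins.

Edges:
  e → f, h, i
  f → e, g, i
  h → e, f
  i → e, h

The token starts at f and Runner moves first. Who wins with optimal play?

Runner

Track states (vertex, player-to-move).
A0 = {(g,Runner), (g,Keeper)}
A1: add {(f,Runner)}.
(f,Runner) ∈ A1 ⇒ Runner forces the target.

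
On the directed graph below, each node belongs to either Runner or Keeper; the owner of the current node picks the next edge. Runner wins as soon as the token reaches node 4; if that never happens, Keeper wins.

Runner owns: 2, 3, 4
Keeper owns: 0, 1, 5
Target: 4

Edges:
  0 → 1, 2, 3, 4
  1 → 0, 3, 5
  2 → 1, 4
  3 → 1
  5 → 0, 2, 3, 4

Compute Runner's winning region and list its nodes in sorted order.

2, 4

A0 = {4}
A1: add {2} — 2 (Runner) has 2→4.
A2 = A1; e.g. 0 (Keeper) can still go to 1. Fixed point.
Runner's winning region = {2, 4}.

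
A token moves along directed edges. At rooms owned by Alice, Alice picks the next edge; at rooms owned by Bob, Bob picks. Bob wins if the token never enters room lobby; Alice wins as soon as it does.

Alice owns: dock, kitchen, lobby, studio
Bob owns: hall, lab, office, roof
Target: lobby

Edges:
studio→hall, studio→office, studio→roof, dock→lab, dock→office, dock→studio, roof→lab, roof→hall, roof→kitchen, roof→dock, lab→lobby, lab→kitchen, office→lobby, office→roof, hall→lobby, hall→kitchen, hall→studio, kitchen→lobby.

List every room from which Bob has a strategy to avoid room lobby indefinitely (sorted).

A0 = {lobby}
A1: add {kitchen} — kitchen (Alice) has kitchen→lobby.
A2: add {lab} — lab (Bob): all of {lobby, kitchen} already in.
A3: add {dock} — dock (Alice) has dock→lab.
A4 = A3; e.g. hall (Bob) can still go to studio. Fixed point.
Alice's attractor = {dock, kitchen, lab, lobby}; Bob avoids the target exactly from the complement.

hall, office, roof, studio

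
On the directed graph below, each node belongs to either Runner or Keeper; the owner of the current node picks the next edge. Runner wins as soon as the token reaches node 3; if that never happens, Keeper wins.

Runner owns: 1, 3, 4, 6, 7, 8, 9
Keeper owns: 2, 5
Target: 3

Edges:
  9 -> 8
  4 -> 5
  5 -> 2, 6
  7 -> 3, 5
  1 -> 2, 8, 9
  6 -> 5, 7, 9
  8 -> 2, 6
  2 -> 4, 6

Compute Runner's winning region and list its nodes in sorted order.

1, 3, 6, 7, 8, 9

A0 = {3}
A1: add {7} — 7 (Runner) has 7→3.
A2: add {6} — 6 (Runner) has 6→7.
A3: add {8} — 8 (Runner) has 8→6.
A4: add {1, 9} — 1 (Runner) has 1→8; 9 (Runner) has 9→8.
A5 = A4; e.g. 2 (Keeper) can still go to 4. Fixed point.
Runner's winning region = {1, 3, 6, 7, 8, 9}.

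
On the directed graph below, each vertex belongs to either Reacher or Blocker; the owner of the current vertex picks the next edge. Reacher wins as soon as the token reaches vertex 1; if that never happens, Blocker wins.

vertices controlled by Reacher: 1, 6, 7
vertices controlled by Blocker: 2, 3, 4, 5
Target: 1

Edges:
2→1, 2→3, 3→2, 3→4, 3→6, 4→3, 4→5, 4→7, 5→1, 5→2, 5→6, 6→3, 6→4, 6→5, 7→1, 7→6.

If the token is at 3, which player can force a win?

Blocker

A0 = {1}
A1: add {7} — 7 (Reacher) has 7→1.
A2 = A1; e.g. 2 (Blocker) can still go to 3. Fixed point.
3 never enters the attractor, so Blocker can avoid the target forever.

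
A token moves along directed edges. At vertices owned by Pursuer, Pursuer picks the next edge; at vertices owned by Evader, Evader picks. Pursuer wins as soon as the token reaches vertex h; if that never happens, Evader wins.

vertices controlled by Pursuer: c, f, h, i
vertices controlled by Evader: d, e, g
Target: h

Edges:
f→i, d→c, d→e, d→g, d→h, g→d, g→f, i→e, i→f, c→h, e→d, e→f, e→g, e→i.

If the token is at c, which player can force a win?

Pursuer

A0 = {h}
A1: add {c} — c (Pursuer) has c→h.
A2 = A1; e.g. d (Evader) can still go to e. Fixed point.
c ∈ A1, so Pursuer can force the target.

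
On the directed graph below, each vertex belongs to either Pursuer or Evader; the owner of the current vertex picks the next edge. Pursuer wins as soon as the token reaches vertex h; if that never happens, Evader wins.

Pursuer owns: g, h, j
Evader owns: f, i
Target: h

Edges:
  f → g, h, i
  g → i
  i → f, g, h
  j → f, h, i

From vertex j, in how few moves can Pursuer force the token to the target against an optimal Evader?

A0 = {h}
A1: add {j} — j (Pursuer) has j→h.
A2 = A1; e.g. f (Evader) can still go to g. Fixed point.
j enters the attractor at level 1, so Pursuer can force the target in 1 move from there.

1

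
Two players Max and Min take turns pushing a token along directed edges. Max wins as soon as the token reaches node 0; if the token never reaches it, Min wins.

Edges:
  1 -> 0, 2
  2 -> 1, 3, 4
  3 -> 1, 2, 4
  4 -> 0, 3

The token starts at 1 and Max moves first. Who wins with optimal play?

Max

Track states (vertex, player-to-move).
A0 = {(0,Max), (0,Min)}
A1: add {(1,Max), (4,Max)}.
(1,Max) ∈ A1 ⇒ Max forces the target.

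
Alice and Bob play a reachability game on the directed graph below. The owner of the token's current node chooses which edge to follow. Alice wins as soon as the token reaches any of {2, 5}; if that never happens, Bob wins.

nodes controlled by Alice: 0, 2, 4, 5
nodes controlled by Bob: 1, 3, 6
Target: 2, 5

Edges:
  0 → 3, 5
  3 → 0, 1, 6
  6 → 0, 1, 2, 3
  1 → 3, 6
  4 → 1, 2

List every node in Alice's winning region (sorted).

0, 2, 4, 5

A0 = {2, 5}
A1: add {0, 4} — 0 (Alice) has 0→5; 4 (Alice) has 4→2.
A2 = A1; e.g. 1 (Bob) can still go to 3. Fixed point.
Alice's winning region = {0, 2, 4, 5}.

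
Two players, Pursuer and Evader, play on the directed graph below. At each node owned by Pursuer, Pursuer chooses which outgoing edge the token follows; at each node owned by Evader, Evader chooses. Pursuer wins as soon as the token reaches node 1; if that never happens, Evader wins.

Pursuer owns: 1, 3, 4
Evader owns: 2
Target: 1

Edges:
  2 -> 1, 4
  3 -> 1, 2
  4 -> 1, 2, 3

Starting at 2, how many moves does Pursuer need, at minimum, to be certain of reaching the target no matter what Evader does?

2

A0 = {1}
A1: add {3, 4} — 3 (Pursuer) has 3→1; 4 (Pursuer) has 4→1.
A2: add {2} — 2 (Evader): all of {1, 4} already in.
A2 = all vertices. Fixed point.
2 enters the attractor at level 2, so Pursuer can force the target in 2 moves from there.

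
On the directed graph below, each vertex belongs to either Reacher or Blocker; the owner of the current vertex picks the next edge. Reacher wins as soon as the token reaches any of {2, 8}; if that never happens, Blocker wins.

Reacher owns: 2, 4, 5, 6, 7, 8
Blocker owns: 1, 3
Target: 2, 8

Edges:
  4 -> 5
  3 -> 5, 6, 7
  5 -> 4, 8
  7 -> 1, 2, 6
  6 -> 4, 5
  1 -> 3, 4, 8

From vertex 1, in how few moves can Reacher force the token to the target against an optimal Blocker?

4

A0 = {2, 8}
A1: add {5, 7} — 5 (Reacher) has 5→8; 7 (Reacher) has 7→2.
A2: add {4, 6} — 4 (Reacher) has 4→5; 6 (Reacher) has 6→5.
A3: add {3} — 3 (Blocker): all of {5, 6, 7} already in.
A4: add {1} — 1 (Blocker): all of {3, 4, 8} already in.
A4 = all vertices. Fixed point.
1 enters the attractor at level 4, so Reacher can force the target in 4 moves from there.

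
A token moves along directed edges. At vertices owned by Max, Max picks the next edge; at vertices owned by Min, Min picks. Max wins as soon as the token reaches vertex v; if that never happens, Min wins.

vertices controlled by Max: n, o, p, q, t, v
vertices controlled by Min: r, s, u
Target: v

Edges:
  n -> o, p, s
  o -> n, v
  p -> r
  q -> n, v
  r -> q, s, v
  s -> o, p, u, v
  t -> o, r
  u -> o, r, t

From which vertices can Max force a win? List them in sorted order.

n, o, q, t, v

A0 = {v}
A1: add {o, q} — o (Max) has o→v; q (Max) has q→v.
A2: add {n, t} — n (Max) has n→o; t (Max) has t→o.
A3 = A2; e.g. p (Max) has no edge into A2. Fixed point.
Max's winning region = {n, o, q, t, v}.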